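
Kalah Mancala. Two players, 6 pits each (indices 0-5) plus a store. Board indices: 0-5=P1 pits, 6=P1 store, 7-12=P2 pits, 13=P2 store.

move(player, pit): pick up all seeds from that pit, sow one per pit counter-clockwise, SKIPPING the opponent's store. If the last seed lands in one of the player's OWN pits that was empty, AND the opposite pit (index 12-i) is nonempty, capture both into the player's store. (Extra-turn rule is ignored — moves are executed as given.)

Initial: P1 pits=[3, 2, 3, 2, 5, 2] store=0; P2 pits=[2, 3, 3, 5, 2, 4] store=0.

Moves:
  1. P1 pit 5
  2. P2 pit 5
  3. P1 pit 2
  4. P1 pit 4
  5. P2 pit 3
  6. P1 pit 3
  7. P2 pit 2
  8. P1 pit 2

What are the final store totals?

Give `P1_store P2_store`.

Move 1: P1 pit5 -> P1=[3,2,3,2,5,0](1) P2=[3,3,3,5,2,4](0)
Move 2: P2 pit5 -> P1=[4,3,4,2,5,0](1) P2=[3,3,3,5,2,0](1)
Move 3: P1 pit2 -> P1=[4,3,0,3,6,1](2) P2=[3,3,3,5,2,0](1)
Move 4: P1 pit4 -> P1=[4,3,0,3,0,2](3) P2=[4,4,4,6,2,0](1)
Move 5: P2 pit3 -> P1=[5,4,1,3,0,2](3) P2=[4,4,4,0,3,1](2)
Move 6: P1 pit3 -> P1=[5,4,1,0,1,3](4) P2=[4,4,4,0,3,1](2)
Move 7: P2 pit2 -> P1=[5,4,1,0,1,3](4) P2=[4,4,0,1,4,2](3)
Move 8: P1 pit2 -> P1=[5,4,0,1,1,3](4) P2=[4,4,0,1,4,2](3)

Answer: 4 3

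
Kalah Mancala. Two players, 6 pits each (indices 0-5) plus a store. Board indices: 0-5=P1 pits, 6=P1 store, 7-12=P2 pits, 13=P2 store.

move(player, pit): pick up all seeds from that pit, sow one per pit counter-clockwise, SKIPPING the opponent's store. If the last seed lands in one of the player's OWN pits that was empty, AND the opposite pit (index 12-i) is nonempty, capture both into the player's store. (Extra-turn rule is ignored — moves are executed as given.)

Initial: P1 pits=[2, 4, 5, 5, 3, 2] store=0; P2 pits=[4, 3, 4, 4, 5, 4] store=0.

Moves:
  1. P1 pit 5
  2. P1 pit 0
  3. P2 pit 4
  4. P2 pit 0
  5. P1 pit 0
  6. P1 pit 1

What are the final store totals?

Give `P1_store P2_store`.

Move 1: P1 pit5 -> P1=[2,4,5,5,3,0](1) P2=[5,3,4,4,5,4](0)
Move 2: P1 pit0 -> P1=[0,5,6,5,3,0](1) P2=[5,3,4,4,5,4](0)
Move 3: P2 pit4 -> P1=[1,6,7,5,3,0](1) P2=[5,3,4,4,0,5](1)
Move 4: P2 pit0 -> P1=[1,6,7,5,3,0](1) P2=[0,4,5,5,1,6](1)
Move 5: P1 pit0 -> P1=[0,7,7,5,3,0](1) P2=[0,4,5,5,1,6](1)
Move 6: P1 pit1 -> P1=[0,0,8,6,4,1](2) P2=[1,5,5,5,1,6](1)

Answer: 2 1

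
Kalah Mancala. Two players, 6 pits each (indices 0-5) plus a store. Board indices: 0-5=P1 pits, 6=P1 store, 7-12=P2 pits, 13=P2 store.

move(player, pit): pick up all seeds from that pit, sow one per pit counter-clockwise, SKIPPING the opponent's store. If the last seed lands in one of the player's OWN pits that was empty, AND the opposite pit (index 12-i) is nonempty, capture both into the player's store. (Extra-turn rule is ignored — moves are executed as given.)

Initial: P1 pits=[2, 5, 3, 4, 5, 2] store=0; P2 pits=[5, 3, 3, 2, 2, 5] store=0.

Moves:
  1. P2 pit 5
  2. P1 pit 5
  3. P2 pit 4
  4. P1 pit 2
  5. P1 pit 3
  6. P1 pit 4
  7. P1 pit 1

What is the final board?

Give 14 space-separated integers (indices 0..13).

Move 1: P2 pit5 -> P1=[3,6,4,5,5,2](0) P2=[5,3,3,2,2,0](1)
Move 2: P1 pit5 -> P1=[3,6,4,5,5,0](1) P2=[6,3,3,2,2,0](1)
Move 3: P2 pit4 -> P1=[3,6,4,5,5,0](1) P2=[6,3,3,2,0,1](2)
Move 4: P1 pit2 -> P1=[3,6,0,6,6,1](2) P2=[6,3,3,2,0,1](2)
Move 5: P1 pit3 -> P1=[3,6,0,0,7,2](3) P2=[7,4,4,2,0,1](2)
Move 6: P1 pit4 -> P1=[3,6,0,0,0,3](4) P2=[8,5,5,3,1,1](2)
Move 7: P1 pit1 -> P1=[3,0,1,1,1,4](5) P2=[9,5,5,3,1,1](2)

Answer: 3 0 1 1 1 4 5 9 5 5 3 1 1 2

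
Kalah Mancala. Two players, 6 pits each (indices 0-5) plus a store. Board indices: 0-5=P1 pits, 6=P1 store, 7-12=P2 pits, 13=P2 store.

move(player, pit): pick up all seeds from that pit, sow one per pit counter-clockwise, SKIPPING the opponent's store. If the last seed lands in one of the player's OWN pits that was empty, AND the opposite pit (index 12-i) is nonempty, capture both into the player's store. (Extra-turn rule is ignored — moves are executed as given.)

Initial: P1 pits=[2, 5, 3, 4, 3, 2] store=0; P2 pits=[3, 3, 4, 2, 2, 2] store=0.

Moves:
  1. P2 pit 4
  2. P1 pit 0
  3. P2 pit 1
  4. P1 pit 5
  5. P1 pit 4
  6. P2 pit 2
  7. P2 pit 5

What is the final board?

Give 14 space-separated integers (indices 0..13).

Move 1: P2 pit4 -> P1=[2,5,3,4,3,2](0) P2=[3,3,4,2,0,3](1)
Move 2: P1 pit0 -> P1=[0,6,4,4,3,2](0) P2=[3,3,4,2,0,3](1)
Move 3: P2 pit1 -> P1=[0,0,4,4,3,2](0) P2=[3,0,5,3,0,3](8)
Move 4: P1 pit5 -> P1=[0,0,4,4,3,0](1) P2=[4,0,5,3,0,3](8)
Move 5: P1 pit4 -> P1=[0,0,4,4,0,1](2) P2=[5,0,5,3,0,3](8)
Move 6: P2 pit2 -> P1=[1,0,4,4,0,1](2) P2=[5,0,0,4,1,4](9)
Move 7: P2 pit5 -> P1=[2,1,5,4,0,1](2) P2=[5,0,0,4,1,0](10)

Answer: 2 1 5 4 0 1 2 5 0 0 4 1 0 10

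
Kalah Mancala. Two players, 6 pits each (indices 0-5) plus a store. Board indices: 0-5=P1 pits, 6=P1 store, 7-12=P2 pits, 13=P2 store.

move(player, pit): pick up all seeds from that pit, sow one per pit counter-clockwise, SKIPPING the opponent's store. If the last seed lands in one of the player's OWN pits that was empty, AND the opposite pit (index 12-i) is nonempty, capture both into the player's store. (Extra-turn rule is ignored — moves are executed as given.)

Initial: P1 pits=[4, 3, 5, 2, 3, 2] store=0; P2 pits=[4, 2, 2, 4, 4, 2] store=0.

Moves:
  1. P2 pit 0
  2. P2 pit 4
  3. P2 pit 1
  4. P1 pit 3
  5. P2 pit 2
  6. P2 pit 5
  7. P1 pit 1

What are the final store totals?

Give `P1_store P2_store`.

Answer: 0 8

Derivation:
Move 1: P2 pit0 -> P1=[4,3,5,2,3,2](0) P2=[0,3,3,5,5,2](0)
Move 2: P2 pit4 -> P1=[5,4,6,2,3,2](0) P2=[0,3,3,5,0,3](1)
Move 3: P2 pit1 -> P1=[5,0,6,2,3,2](0) P2=[0,0,4,6,0,3](6)
Move 4: P1 pit3 -> P1=[5,0,6,0,4,3](0) P2=[0,0,4,6,0,3](6)
Move 5: P2 pit2 -> P1=[5,0,6,0,4,3](0) P2=[0,0,0,7,1,4](7)
Move 6: P2 pit5 -> P1=[6,1,7,0,4,3](0) P2=[0,0,0,7,1,0](8)
Move 7: P1 pit1 -> P1=[6,0,8,0,4,3](0) P2=[0,0,0,7,1,0](8)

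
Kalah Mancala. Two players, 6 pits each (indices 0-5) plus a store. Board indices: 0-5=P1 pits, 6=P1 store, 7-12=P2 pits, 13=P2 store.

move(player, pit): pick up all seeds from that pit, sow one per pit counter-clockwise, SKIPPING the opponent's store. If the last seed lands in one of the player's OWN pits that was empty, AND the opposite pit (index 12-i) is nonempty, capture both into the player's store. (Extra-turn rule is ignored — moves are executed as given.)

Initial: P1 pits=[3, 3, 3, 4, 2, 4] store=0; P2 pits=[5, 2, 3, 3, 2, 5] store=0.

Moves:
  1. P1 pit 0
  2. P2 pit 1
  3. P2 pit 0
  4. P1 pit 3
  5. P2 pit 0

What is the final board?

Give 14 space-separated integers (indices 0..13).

Answer: 0 4 4 0 3 5 1 0 3 5 5 3 6 0

Derivation:
Move 1: P1 pit0 -> P1=[0,4,4,5,2,4](0) P2=[5,2,3,3,2,5](0)
Move 2: P2 pit1 -> P1=[0,4,4,5,2,4](0) P2=[5,0,4,4,2,5](0)
Move 3: P2 pit0 -> P1=[0,4,4,5,2,4](0) P2=[0,1,5,5,3,6](0)
Move 4: P1 pit3 -> P1=[0,4,4,0,3,5](1) P2=[1,2,5,5,3,6](0)
Move 5: P2 pit0 -> P1=[0,4,4,0,3,5](1) P2=[0,3,5,5,3,6](0)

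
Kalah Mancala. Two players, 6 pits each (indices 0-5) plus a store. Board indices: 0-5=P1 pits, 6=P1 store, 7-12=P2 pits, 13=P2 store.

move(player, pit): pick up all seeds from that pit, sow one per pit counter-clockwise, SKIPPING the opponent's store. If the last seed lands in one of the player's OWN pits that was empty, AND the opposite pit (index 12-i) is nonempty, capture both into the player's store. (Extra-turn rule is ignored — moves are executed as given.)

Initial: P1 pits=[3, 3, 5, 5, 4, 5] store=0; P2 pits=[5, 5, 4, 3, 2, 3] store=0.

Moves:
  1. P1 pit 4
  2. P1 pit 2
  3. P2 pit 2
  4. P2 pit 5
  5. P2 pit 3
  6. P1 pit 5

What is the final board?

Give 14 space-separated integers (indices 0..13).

Answer: 5 4 1 6 1 0 3 8 7 1 1 5 2 3

Derivation:
Move 1: P1 pit4 -> P1=[3,3,5,5,0,6](1) P2=[6,6,4,3,2,3](0)
Move 2: P1 pit2 -> P1=[3,3,0,6,1,7](2) P2=[7,6,4,3,2,3](0)
Move 3: P2 pit2 -> P1=[3,3,0,6,1,7](2) P2=[7,6,0,4,3,4](1)
Move 4: P2 pit5 -> P1=[4,4,1,6,1,7](2) P2=[7,6,0,4,3,0](2)
Move 5: P2 pit3 -> P1=[5,4,1,6,1,7](2) P2=[7,6,0,0,4,1](3)
Move 6: P1 pit5 -> P1=[5,4,1,6,1,0](3) P2=[8,7,1,1,5,2](3)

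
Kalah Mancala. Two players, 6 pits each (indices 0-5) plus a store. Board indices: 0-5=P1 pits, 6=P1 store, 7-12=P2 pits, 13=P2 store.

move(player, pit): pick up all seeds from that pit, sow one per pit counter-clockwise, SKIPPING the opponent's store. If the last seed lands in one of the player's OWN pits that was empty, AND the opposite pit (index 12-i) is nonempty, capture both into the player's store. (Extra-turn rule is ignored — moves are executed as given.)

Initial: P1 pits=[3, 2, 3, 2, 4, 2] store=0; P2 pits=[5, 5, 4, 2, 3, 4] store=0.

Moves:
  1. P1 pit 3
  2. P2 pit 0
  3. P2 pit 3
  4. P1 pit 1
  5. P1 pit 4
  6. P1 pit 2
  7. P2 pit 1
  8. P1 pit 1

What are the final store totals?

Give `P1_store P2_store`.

Answer: 10 2

Derivation:
Move 1: P1 pit3 -> P1=[3,2,3,0,5,3](0) P2=[5,5,4,2,3,4](0)
Move 2: P2 pit0 -> P1=[3,2,3,0,5,3](0) P2=[0,6,5,3,4,5](0)
Move 3: P2 pit3 -> P1=[3,2,3,0,5,3](0) P2=[0,6,5,0,5,6](1)
Move 4: P1 pit1 -> P1=[3,0,4,0,5,3](6) P2=[0,6,0,0,5,6](1)
Move 5: P1 pit4 -> P1=[3,0,4,0,0,4](7) P2=[1,7,1,0,5,6](1)
Move 6: P1 pit2 -> P1=[3,0,0,1,1,5](8) P2=[1,7,1,0,5,6](1)
Move 7: P2 pit1 -> P1=[4,1,0,1,1,5](8) P2=[1,0,2,1,6,7](2)
Move 8: P1 pit1 -> P1=[4,0,0,1,1,5](10) P2=[1,0,2,0,6,7](2)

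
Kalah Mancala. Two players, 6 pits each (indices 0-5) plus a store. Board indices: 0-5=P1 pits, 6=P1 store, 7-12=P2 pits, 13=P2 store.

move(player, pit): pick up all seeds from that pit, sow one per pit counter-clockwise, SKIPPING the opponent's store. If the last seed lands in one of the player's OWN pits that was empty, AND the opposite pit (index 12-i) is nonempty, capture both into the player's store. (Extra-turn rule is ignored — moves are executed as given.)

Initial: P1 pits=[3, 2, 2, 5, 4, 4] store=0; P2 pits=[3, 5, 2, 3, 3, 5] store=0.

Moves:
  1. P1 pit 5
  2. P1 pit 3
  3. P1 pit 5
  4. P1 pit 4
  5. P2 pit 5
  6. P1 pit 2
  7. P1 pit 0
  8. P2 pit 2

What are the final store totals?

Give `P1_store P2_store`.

Move 1: P1 pit5 -> P1=[3,2,2,5,4,0](1) P2=[4,6,3,3,3,5](0)
Move 2: P1 pit3 -> P1=[3,2,2,0,5,1](2) P2=[5,7,3,3,3,5](0)
Move 3: P1 pit5 -> P1=[3,2,2,0,5,0](3) P2=[5,7,3,3,3,5](0)
Move 4: P1 pit4 -> P1=[3,2,2,0,0,1](4) P2=[6,8,4,3,3,5](0)
Move 5: P2 pit5 -> P1=[4,3,3,1,0,1](4) P2=[6,8,4,3,3,0](1)
Move 6: P1 pit2 -> P1=[4,3,0,2,1,2](4) P2=[6,8,4,3,3,0](1)
Move 7: P1 pit0 -> P1=[0,4,1,3,2,2](4) P2=[6,8,4,3,3,0](1)
Move 8: P2 pit2 -> P1=[0,4,1,3,2,2](4) P2=[6,8,0,4,4,1](2)

Answer: 4 2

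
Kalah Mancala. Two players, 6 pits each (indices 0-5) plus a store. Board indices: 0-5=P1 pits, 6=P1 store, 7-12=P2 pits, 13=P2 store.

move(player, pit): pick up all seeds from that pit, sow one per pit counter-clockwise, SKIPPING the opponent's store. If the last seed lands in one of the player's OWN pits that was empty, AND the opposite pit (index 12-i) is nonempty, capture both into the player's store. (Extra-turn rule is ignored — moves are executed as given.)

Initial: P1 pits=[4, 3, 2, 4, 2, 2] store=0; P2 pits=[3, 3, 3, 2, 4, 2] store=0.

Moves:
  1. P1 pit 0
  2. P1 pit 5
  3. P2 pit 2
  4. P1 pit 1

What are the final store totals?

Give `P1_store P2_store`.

Answer: 6 0

Derivation:
Move 1: P1 pit0 -> P1=[0,4,3,5,3,2](0) P2=[3,3,3,2,4,2](0)
Move 2: P1 pit5 -> P1=[0,4,3,5,3,0](1) P2=[4,3,3,2,4,2](0)
Move 3: P2 pit2 -> P1=[0,4,3,5,3,0](1) P2=[4,3,0,3,5,3](0)
Move 4: P1 pit1 -> P1=[0,0,4,6,4,0](6) P2=[0,3,0,3,5,3](0)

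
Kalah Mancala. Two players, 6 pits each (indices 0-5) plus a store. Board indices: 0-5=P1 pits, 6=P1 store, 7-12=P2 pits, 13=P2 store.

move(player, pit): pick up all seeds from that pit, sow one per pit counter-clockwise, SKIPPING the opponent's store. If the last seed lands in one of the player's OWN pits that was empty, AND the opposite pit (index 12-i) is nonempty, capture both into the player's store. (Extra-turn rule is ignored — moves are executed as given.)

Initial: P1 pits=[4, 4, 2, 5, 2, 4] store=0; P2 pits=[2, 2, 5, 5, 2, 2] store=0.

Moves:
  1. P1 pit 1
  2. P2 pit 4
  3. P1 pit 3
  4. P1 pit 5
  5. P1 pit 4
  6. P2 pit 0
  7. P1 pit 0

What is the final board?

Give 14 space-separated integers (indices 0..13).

Move 1: P1 pit1 -> P1=[4,0,3,6,3,5](0) P2=[2,2,5,5,2,2](0)
Move 2: P2 pit4 -> P1=[4,0,3,6,3,5](0) P2=[2,2,5,5,0,3](1)
Move 3: P1 pit3 -> P1=[4,0,3,0,4,6](1) P2=[3,3,6,5,0,3](1)
Move 4: P1 pit5 -> P1=[4,0,3,0,4,0](2) P2=[4,4,7,6,1,3](1)
Move 5: P1 pit4 -> P1=[4,0,3,0,0,1](3) P2=[5,5,7,6,1,3](1)
Move 6: P2 pit0 -> P1=[4,0,3,0,0,1](3) P2=[0,6,8,7,2,4](1)
Move 7: P1 pit0 -> P1=[0,1,4,1,0,1](10) P2=[0,0,8,7,2,4](1)

Answer: 0 1 4 1 0 1 10 0 0 8 7 2 4 1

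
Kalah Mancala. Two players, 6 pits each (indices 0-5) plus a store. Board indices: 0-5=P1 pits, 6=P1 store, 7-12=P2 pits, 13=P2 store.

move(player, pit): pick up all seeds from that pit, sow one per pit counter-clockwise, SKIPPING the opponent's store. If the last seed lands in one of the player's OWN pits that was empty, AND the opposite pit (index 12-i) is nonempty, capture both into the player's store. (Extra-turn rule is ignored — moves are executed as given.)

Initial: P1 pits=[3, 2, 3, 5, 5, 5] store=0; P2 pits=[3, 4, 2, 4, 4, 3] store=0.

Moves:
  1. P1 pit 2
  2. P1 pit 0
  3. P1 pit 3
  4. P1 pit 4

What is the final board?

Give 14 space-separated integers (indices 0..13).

Move 1: P1 pit2 -> P1=[3,2,0,6,6,6](0) P2=[3,4,2,4,4,3](0)
Move 2: P1 pit0 -> P1=[0,3,1,7,6,6](0) P2=[3,4,2,4,4,3](0)
Move 3: P1 pit3 -> P1=[0,3,1,0,7,7](1) P2=[4,5,3,5,4,3](0)
Move 4: P1 pit4 -> P1=[0,3,1,0,0,8](2) P2=[5,6,4,6,5,3](0)

Answer: 0 3 1 0 0 8 2 5 6 4 6 5 3 0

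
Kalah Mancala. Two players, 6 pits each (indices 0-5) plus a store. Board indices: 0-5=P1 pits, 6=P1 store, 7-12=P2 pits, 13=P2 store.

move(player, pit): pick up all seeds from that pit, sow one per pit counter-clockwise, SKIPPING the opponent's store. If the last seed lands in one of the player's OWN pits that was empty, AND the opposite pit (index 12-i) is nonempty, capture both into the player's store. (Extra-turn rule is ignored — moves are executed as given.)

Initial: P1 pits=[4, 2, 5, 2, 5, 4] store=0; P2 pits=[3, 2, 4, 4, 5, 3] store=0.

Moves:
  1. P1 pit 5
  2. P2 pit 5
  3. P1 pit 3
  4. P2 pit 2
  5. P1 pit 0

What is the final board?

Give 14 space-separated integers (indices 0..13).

Answer: 0 4 6 1 7 1 7 0 3 0 5 6 1 2

Derivation:
Move 1: P1 pit5 -> P1=[4,2,5,2,5,0](1) P2=[4,3,5,4,5,3](0)
Move 2: P2 pit5 -> P1=[5,3,5,2,5,0](1) P2=[4,3,5,4,5,0](1)
Move 3: P1 pit3 -> P1=[5,3,5,0,6,0](6) P2=[0,3,5,4,5,0](1)
Move 4: P2 pit2 -> P1=[6,3,5,0,6,0](6) P2=[0,3,0,5,6,1](2)
Move 5: P1 pit0 -> P1=[0,4,6,1,7,1](7) P2=[0,3,0,5,6,1](2)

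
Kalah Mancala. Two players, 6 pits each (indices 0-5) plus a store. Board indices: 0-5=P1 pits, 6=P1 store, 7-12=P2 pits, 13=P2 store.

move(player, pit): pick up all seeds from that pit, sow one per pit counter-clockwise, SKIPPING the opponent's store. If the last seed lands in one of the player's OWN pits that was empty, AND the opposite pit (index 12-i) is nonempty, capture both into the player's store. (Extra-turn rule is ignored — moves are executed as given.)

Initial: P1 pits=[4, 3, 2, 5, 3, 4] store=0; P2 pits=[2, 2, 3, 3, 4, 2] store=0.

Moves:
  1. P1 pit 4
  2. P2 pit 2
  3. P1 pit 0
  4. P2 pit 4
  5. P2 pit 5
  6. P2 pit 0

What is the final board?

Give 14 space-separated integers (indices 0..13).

Answer: 2 6 5 6 0 5 4 0 1 1 5 0 0 2

Derivation:
Move 1: P1 pit4 -> P1=[4,3,2,5,0,5](1) P2=[3,2,3,3,4,2](0)
Move 2: P2 pit2 -> P1=[4,3,2,5,0,5](1) P2=[3,2,0,4,5,3](0)
Move 3: P1 pit0 -> P1=[0,4,3,6,0,5](4) P2=[3,0,0,4,5,3](0)
Move 4: P2 pit4 -> P1=[1,5,4,6,0,5](4) P2=[3,0,0,4,0,4](1)
Move 5: P2 pit5 -> P1=[2,6,5,6,0,5](4) P2=[3,0,0,4,0,0](2)
Move 6: P2 pit0 -> P1=[2,6,5,6,0,5](4) P2=[0,1,1,5,0,0](2)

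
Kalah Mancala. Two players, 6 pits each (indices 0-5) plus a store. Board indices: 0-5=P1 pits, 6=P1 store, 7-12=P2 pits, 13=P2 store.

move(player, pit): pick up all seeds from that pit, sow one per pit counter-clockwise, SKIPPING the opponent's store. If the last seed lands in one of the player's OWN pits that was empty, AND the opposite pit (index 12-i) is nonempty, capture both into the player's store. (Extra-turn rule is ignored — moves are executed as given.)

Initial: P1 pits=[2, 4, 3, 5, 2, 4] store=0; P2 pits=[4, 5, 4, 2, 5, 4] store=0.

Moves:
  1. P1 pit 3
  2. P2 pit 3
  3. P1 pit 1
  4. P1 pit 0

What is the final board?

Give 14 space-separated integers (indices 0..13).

Move 1: P1 pit3 -> P1=[2,4,3,0,3,5](1) P2=[5,6,4,2,5,4](0)
Move 2: P2 pit3 -> P1=[2,4,3,0,3,5](1) P2=[5,6,4,0,6,5](0)
Move 3: P1 pit1 -> P1=[2,0,4,1,4,6](1) P2=[5,6,4,0,6,5](0)
Move 4: P1 pit0 -> P1=[0,1,5,1,4,6](1) P2=[5,6,4,0,6,5](0)

Answer: 0 1 5 1 4 6 1 5 6 4 0 6 5 0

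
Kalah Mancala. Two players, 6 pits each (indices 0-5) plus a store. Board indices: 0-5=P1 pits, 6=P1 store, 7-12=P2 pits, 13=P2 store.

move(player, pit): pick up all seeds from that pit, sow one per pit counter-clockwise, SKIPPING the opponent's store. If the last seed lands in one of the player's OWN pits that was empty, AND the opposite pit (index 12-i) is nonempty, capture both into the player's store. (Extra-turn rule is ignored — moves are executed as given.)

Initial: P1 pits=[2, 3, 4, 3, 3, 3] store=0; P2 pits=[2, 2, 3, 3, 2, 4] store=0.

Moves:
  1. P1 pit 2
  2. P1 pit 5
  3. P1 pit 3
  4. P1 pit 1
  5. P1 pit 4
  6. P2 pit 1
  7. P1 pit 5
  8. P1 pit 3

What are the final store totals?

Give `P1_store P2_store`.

Move 1: P1 pit2 -> P1=[2,3,0,4,4,4](1) P2=[2,2,3,3,2,4](0)
Move 2: P1 pit5 -> P1=[2,3,0,4,4,0](2) P2=[3,3,4,3,2,4](0)
Move 3: P1 pit3 -> P1=[2,3,0,0,5,1](3) P2=[4,3,4,3,2,4](0)
Move 4: P1 pit1 -> P1=[2,0,1,1,6,1](3) P2=[4,3,4,3,2,4](0)
Move 5: P1 pit4 -> P1=[2,0,1,1,0,2](4) P2=[5,4,5,4,2,4](0)
Move 6: P2 pit1 -> P1=[2,0,1,1,0,2](4) P2=[5,0,6,5,3,5](0)
Move 7: P1 pit5 -> P1=[2,0,1,1,0,0](5) P2=[6,0,6,5,3,5](0)
Move 8: P1 pit3 -> P1=[2,0,1,0,1,0](5) P2=[6,0,6,5,3,5](0)

Answer: 5 0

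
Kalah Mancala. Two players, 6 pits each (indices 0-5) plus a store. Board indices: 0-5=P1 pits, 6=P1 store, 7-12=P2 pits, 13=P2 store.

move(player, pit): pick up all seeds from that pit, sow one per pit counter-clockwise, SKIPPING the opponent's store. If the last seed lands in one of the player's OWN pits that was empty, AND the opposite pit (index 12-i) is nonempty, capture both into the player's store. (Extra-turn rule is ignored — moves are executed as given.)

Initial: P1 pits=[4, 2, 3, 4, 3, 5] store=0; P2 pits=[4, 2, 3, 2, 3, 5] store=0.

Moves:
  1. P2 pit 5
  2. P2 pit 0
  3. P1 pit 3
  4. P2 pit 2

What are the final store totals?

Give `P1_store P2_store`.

Answer: 1 2

Derivation:
Move 1: P2 pit5 -> P1=[5,3,4,5,3,5](0) P2=[4,2,3,2,3,0](1)
Move 2: P2 pit0 -> P1=[5,3,4,5,3,5](0) P2=[0,3,4,3,4,0](1)
Move 3: P1 pit3 -> P1=[5,3,4,0,4,6](1) P2=[1,4,4,3,4,0](1)
Move 4: P2 pit2 -> P1=[5,3,4,0,4,6](1) P2=[1,4,0,4,5,1](2)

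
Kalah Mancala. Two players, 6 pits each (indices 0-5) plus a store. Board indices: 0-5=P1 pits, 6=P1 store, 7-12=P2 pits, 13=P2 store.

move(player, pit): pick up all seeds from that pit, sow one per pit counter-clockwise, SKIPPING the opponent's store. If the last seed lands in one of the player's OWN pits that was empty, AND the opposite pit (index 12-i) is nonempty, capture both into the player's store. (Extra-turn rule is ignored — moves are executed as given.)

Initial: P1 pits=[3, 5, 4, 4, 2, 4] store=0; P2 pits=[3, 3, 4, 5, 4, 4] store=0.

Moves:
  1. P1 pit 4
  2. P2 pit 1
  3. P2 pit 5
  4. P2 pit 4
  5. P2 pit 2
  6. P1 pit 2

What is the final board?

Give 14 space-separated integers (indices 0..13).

Answer: 6 7 0 5 1 6 2 4 1 0 7 1 2 3

Derivation:
Move 1: P1 pit4 -> P1=[3,5,4,4,0,5](1) P2=[3,3,4,5,4,4](0)
Move 2: P2 pit1 -> P1=[3,5,4,4,0,5](1) P2=[3,0,5,6,5,4](0)
Move 3: P2 pit5 -> P1=[4,6,5,4,0,5](1) P2=[3,0,5,6,5,0](1)
Move 4: P2 pit4 -> P1=[5,7,6,4,0,5](1) P2=[3,0,5,6,0,1](2)
Move 5: P2 pit2 -> P1=[6,7,6,4,0,5](1) P2=[3,0,0,7,1,2](3)
Move 6: P1 pit2 -> P1=[6,7,0,5,1,6](2) P2=[4,1,0,7,1,2](3)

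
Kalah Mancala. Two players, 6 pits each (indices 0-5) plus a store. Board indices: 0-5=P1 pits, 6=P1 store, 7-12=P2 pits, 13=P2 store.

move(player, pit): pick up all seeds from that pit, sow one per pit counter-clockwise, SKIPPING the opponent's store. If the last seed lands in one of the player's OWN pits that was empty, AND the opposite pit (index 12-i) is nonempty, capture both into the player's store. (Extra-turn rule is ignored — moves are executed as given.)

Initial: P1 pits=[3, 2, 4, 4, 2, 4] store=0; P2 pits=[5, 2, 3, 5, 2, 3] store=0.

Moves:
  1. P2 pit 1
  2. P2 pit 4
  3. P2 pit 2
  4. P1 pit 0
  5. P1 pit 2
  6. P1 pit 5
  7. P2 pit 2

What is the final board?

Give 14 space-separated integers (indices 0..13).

Move 1: P2 pit1 -> P1=[3,2,4,4,2,4](0) P2=[5,0,4,6,2,3](0)
Move 2: P2 pit4 -> P1=[3,2,4,4,2,4](0) P2=[5,0,4,6,0,4](1)
Move 3: P2 pit2 -> P1=[3,2,4,4,2,4](0) P2=[5,0,0,7,1,5](2)
Move 4: P1 pit0 -> P1=[0,3,5,5,2,4](0) P2=[5,0,0,7,1,5](2)
Move 5: P1 pit2 -> P1=[0,3,0,6,3,5](1) P2=[6,0,0,7,1,5](2)
Move 6: P1 pit5 -> P1=[0,3,0,6,3,0](2) P2=[7,1,1,8,1,5](2)
Move 7: P2 pit2 -> P1=[0,3,0,6,3,0](2) P2=[7,1,0,9,1,5](2)

Answer: 0 3 0 6 3 0 2 7 1 0 9 1 5 2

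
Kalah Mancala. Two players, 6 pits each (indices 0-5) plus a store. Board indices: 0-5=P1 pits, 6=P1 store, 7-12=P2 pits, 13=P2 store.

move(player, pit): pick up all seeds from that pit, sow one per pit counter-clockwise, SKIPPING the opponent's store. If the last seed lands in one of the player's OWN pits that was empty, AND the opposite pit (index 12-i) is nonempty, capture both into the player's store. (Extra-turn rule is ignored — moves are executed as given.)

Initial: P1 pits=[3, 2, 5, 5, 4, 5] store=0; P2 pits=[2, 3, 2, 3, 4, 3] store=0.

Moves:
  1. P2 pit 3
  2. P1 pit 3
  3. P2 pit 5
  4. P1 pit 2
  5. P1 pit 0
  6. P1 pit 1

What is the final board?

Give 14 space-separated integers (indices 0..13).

Move 1: P2 pit3 -> P1=[3,2,5,5,4,5](0) P2=[2,3,2,0,5,4](1)
Move 2: P1 pit3 -> P1=[3,2,5,0,5,6](1) P2=[3,4,2,0,5,4](1)
Move 3: P2 pit5 -> P1=[4,3,6,0,5,6](1) P2=[3,4,2,0,5,0](2)
Move 4: P1 pit2 -> P1=[4,3,0,1,6,7](2) P2=[4,5,2,0,5,0](2)
Move 5: P1 pit0 -> P1=[0,4,1,2,7,7](2) P2=[4,5,2,0,5,0](2)
Move 6: P1 pit1 -> P1=[0,0,2,3,8,8](2) P2=[4,5,2,0,5,0](2)

Answer: 0 0 2 3 8 8 2 4 5 2 0 5 0 2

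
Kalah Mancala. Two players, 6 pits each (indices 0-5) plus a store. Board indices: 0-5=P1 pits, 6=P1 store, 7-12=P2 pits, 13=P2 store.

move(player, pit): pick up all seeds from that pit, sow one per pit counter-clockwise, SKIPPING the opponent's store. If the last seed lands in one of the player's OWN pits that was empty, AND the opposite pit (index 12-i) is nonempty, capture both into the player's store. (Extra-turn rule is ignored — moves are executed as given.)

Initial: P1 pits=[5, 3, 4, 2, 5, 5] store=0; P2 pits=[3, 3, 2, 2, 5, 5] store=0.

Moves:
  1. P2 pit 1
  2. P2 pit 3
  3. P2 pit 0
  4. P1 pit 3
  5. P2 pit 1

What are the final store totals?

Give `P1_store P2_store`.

Move 1: P2 pit1 -> P1=[5,3,4,2,5,5](0) P2=[3,0,3,3,6,5](0)
Move 2: P2 pit3 -> P1=[5,3,4,2,5,5](0) P2=[3,0,3,0,7,6](1)
Move 3: P2 pit0 -> P1=[5,3,0,2,5,5](0) P2=[0,1,4,0,7,6](6)
Move 4: P1 pit3 -> P1=[5,3,0,0,6,6](0) P2=[0,1,4,0,7,6](6)
Move 5: P2 pit1 -> P1=[5,3,0,0,6,6](0) P2=[0,0,5,0,7,6](6)

Answer: 0 6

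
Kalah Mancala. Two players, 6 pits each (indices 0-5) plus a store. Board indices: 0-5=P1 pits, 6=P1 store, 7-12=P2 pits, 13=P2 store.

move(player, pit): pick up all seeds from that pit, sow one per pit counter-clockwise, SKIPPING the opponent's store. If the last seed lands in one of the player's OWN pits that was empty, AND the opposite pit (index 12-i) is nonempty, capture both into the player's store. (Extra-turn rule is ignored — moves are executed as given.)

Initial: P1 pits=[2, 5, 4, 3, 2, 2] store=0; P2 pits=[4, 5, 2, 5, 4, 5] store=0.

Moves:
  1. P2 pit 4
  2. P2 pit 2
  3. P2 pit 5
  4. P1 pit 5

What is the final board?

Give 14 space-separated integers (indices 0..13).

Move 1: P2 pit4 -> P1=[3,6,4,3,2,2](0) P2=[4,5,2,5,0,6](1)
Move 2: P2 pit2 -> P1=[3,0,4,3,2,2](0) P2=[4,5,0,6,0,6](8)
Move 3: P2 pit5 -> P1=[4,1,5,4,3,2](0) P2=[4,5,0,6,0,0](9)
Move 4: P1 pit5 -> P1=[4,1,5,4,3,0](1) P2=[5,5,0,6,0,0](9)

Answer: 4 1 5 4 3 0 1 5 5 0 6 0 0 9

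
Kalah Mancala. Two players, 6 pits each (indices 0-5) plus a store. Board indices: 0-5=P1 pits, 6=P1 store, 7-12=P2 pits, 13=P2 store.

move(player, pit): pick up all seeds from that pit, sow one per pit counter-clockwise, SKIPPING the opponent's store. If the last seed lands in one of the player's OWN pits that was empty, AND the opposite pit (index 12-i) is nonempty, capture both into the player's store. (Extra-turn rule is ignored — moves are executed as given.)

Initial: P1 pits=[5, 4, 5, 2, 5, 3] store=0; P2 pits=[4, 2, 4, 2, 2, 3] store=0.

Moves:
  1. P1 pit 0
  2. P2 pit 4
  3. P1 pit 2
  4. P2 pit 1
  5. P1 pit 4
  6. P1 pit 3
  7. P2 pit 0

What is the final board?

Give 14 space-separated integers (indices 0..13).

Move 1: P1 pit0 -> P1=[0,5,6,3,6,4](0) P2=[4,2,4,2,2,3](0)
Move 2: P2 pit4 -> P1=[0,5,6,3,6,4](0) P2=[4,2,4,2,0,4](1)
Move 3: P1 pit2 -> P1=[0,5,0,4,7,5](1) P2=[5,3,4,2,0,4](1)
Move 4: P2 pit1 -> P1=[0,0,0,4,7,5](1) P2=[5,0,5,3,0,4](7)
Move 5: P1 pit4 -> P1=[0,0,0,4,0,6](2) P2=[6,1,6,4,1,4](7)
Move 6: P1 pit3 -> P1=[0,0,0,0,1,7](3) P2=[7,1,6,4,1,4](7)
Move 7: P2 pit0 -> P1=[1,0,0,0,1,7](3) P2=[0,2,7,5,2,5](8)

Answer: 1 0 0 0 1 7 3 0 2 7 5 2 5 8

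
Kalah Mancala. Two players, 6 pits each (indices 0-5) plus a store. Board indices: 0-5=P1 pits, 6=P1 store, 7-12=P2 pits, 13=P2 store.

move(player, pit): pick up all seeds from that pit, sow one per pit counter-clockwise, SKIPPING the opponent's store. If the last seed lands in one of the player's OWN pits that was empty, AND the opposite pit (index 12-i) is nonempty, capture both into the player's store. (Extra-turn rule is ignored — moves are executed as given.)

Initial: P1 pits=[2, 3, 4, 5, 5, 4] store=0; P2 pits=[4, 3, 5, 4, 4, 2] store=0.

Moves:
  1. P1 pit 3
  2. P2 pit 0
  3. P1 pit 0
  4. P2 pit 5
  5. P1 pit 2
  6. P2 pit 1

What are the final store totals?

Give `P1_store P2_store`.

Answer: 2 2

Derivation:
Move 1: P1 pit3 -> P1=[2,3,4,0,6,5](1) P2=[5,4,5,4,4,2](0)
Move 2: P2 pit0 -> P1=[2,3,4,0,6,5](1) P2=[0,5,6,5,5,3](0)
Move 3: P1 pit0 -> P1=[0,4,5,0,6,5](1) P2=[0,5,6,5,5,3](0)
Move 4: P2 pit5 -> P1=[1,5,5,0,6,5](1) P2=[0,5,6,5,5,0](1)
Move 5: P1 pit2 -> P1=[1,5,0,1,7,6](2) P2=[1,5,6,5,5,0](1)
Move 6: P2 pit1 -> P1=[1,5,0,1,7,6](2) P2=[1,0,7,6,6,1](2)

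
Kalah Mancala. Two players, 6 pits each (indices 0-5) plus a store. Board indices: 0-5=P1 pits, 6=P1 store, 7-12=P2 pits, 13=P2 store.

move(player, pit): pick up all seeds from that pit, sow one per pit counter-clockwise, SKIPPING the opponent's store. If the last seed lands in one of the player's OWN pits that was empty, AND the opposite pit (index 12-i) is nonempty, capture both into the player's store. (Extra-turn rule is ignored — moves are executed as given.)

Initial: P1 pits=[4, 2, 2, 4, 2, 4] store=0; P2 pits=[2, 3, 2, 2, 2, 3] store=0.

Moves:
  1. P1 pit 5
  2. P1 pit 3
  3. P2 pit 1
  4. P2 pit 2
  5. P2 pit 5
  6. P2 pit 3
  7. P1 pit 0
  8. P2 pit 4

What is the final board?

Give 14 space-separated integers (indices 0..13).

Move 1: P1 pit5 -> P1=[4,2,2,4,2,0](1) P2=[3,4,3,2,2,3](0)
Move 2: P1 pit3 -> P1=[4,2,2,0,3,1](2) P2=[4,4,3,2,2,3](0)
Move 3: P2 pit1 -> P1=[4,2,2,0,3,1](2) P2=[4,0,4,3,3,4](0)
Move 4: P2 pit2 -> P1=[4,2,2,0,3,1](2) P2=[4,0,0,4,4,5](1)
Move 5: P2 pit5 -> P1=[5,3,3,1,3,1](2) P2=[4,0,0,4,4,0](2)
Move 6: P2 pit3 -> P1=[6,3,3,1,3,1](2) P2=[4,0,0,0,5,1](3)
Move 7: P1 pit0 -> P1=[0,4,4,2,4,2](3) P2=[4,0,0,0,5,1](3)
Move 8: P2 pit4 -> P1=[1,5,5,2,4,2](3) P2=[4,0,0,0,0,2](4)

Answer: 1 5 5 2 4 2 3 4 0 0 0 0 2 4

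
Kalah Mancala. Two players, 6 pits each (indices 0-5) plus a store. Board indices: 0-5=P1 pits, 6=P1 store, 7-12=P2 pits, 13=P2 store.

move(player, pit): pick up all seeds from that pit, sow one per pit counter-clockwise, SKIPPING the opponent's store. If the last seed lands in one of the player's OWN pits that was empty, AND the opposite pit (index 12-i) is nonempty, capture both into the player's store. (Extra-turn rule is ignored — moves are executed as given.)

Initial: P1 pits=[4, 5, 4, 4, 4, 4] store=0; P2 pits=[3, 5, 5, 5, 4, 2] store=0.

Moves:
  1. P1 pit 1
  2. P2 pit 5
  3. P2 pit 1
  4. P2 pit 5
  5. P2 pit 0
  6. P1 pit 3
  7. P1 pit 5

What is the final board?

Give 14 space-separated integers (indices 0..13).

Answer: 5 0 5 0 6 0 3 2 3 8 8 6 0 3

Derivation:
Move 1: P1 pit1 -> P1=[4,0,5,5,5,5](1) P2=[3,5,5,5,4,2](0)
Move 2: P2 pit5 -> P1=[5,0,5,5,5,5](1) P2=[3,5,5,5,4,0](1)
Move 3: P2 pit1 -> P1=[5,0,5,5,5,5](1) P2=[3,0,6,6,5,1](2)
Move 4: P2 pit5 -> P1=[5,0,5,5,5,5](1) P2=[3,0,6,6,5,0](3)
Move 5: P2 pit0 -> P1=[5,0,5,5,5,5](1) P2=[0,1,7,7,5,0](3)
Move 6: P1 pit3 -> P1=[5,0,5,0,6,6](2) P2=[1,2,7,7,5,0](3)
Move 7: P1 pit5 -> P1=[5,0,5,0,6,0](3) P2=[2,3,8,8,6,0](3)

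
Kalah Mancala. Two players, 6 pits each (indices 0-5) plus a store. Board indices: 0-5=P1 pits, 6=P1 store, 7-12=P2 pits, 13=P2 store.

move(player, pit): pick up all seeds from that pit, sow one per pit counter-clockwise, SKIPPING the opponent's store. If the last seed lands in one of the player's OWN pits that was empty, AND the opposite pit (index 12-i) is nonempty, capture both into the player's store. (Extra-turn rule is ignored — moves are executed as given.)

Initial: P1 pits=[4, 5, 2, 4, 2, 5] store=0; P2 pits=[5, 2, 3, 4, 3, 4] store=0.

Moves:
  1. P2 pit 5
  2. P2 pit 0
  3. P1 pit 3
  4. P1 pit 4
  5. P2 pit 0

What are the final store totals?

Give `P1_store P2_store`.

Move 1: P2 pit5 -> P1=[5,6,3,4,2,5](0) P2=[5,2,3,4,3,0](1)
Move 2: P2 pit0 -> P1=[0,6,3,4,2,5](0) P2=[0,3,4,5,4,0](7)
Move 3: P1 pit3 -> P1=[0,6,3,0,3,6](1) P2=[1,3,4,5,4,0](7)
Move 4: P1 pit4 -> P1=[0,6,3,0,0,7](2) P2=[2,3,4,5,4,0](7)
Move 5: P2 pit0 -> P1=[0,6,3,0,0,7](2) P2=[0,4,5,5,4,0](7)

Answer: 2 7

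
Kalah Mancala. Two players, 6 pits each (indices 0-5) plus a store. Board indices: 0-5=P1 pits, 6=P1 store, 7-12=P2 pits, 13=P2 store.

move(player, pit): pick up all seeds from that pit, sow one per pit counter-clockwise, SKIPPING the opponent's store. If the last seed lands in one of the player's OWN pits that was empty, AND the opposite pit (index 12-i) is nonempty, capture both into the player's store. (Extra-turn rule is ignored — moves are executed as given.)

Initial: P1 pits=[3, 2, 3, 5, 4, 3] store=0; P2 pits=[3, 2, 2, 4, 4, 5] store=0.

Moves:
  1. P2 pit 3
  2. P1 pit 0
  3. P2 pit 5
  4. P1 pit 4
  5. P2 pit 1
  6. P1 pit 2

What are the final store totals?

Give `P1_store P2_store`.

Move 1: P2 pit3 -> P1=[4,2,3,5,4,3](0) P2=[3,2,2,0,5,6](1)
Move 2: P1 pit0 -> P1=[0,3,4,6,5,3](0) P2=[3,2,2,0,5,6](1)
Move 3: P2 pit5 -> P1=[1,4,5,7,6,3](0) P2=[3,2,2,0,5,0](2)
Move 4: P1 pit4 -> P1=[1,4,5,7,0,4](1) P2=[4,3,3,1,5,0](2)
Move 5: P2 pit1 -> P1=[1,4,5,7,0,4](1) P2=[4,0,4,2,6,0](2)
Move 6: P1 pit2 -> P1=[1,4,0,8,1,5](2) P2=[5,0,4,2,6,0](2)

Answer: 2 2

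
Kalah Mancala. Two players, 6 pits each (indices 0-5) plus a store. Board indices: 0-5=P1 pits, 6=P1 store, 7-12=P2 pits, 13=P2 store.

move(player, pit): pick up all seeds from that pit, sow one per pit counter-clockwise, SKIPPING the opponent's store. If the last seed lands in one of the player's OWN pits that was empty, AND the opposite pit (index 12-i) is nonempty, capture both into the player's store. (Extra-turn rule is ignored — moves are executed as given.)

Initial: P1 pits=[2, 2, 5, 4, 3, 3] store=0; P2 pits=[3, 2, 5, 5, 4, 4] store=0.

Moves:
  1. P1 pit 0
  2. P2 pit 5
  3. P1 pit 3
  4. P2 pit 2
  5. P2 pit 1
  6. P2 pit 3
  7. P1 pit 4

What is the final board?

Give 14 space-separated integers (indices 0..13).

Answer: 3 5 8 1 0 5 2 5 1 1 0 6 2 3

Derivation:
Move 1: P1 pit0 -> P1=[0,3,6,4,3,3](0) P2=[3,2,5,5,4,4](0)
Move 2: P2 pit5 -> P1=[1,4,7,4,3,3](0) P2=[3,2,5,5,4,0](1)
Move 3: P1 pit3 -> P1=[1,4,7,0,4,4](1) P2=[4,2,5,5,4,0](1)
Move 4: P2 pit2 -> P1=[2,4,7,0,4,4](1) P2=[4,2,0,6,5,1](2)
Move 5: P2 pit1 -> P1=[2,4,7,0,4,4](1) P2=[4,0,1,7,5,1](2)
Move 6: P2 pit3 -> P1=[3,5,8,1,4,4](1) P2=[4,0,1,0,6,2](3)
Move 7: P1 pit4 -> P1=[3,5,8,1,0,5](2) P2=[5,1,1,0,6,2](3)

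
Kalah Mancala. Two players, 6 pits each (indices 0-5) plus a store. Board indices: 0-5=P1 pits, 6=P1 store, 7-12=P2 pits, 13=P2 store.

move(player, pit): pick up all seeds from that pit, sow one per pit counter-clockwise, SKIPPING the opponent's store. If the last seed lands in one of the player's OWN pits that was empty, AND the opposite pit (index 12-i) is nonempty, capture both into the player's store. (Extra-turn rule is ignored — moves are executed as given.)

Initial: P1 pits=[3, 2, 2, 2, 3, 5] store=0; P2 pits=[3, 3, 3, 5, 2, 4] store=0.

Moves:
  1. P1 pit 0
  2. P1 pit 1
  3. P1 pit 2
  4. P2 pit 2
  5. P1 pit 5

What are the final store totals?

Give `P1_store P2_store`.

Answer: 2 0

Derivation:
Move 1: P1 pit0 -> P1=[0,3,3,3,3,5](0) P2=[3,3,3,5,2,4](0)
Move 2: P1 pit1 -> P1=[0,0,4,4,4,5](0) P2=[3,3,3,5,2,4](0)
Move 3: P1 pit2 -> P1=[0,0,0,5,5,6](1) P2=[3,3,3,5,2,4](0)
Move 4: P2 pit2 -> P1=[0,0,0,5,5,6](1) P2=[3,3,0,6,3,5](0)
Move 5: P1 pit5 -> P1=[0,0,0,5,5,0](2) P2=[4,4,1,7,4,5](0)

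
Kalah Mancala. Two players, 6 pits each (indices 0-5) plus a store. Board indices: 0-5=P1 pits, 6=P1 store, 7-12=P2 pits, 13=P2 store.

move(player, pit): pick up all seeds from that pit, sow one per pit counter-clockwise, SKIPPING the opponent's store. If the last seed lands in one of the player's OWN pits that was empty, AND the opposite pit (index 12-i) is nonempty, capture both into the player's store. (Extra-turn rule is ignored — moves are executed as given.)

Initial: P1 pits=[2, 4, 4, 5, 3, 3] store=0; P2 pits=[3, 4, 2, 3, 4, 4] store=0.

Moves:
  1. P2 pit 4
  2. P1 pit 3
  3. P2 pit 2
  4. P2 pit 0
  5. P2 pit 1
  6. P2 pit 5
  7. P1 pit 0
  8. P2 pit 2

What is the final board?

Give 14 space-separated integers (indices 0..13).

Move 1: P2 pit4 -> P1=[3,5,4,5,3,3](0) P2=[3,4,2,3,0,5](1)
Move 2: P1 pit3 -> P1=[3,5,4,0,4,4](1) P2=[4,5,2,3,0,5](1)
Move 3: P2 pit2 -> P1=[3,0,4,0,4,4](1) P2=[4,5,0,4,0,5](7)
Move 4: P2 pit0 -> P1=[3,0,4,0,4,4](1) P2=[0,6,1,5,1,5](7)
Move 5: P2 pit1 -> P1=[4,0,4,0,4,4](1) P2=[0,0,2,6,2,6](8)
Move 6: P2 pit5 -> P1=[5,1,5,1,5,4](1) P2=[0,0,2,6,2,0](9)
Move 7: P1 pit0 -> P1=[0,2,6,2,6,5](1) P2=[0,0,2,6,2,0](9)
Move 8: P2 pit2 -> P1=[0,2,6,2,6,5](1) P2=[0,0,0,7,3,0](9)

Answer: 0 2 6 2 6 5 1 0 0 0 7 3 0 9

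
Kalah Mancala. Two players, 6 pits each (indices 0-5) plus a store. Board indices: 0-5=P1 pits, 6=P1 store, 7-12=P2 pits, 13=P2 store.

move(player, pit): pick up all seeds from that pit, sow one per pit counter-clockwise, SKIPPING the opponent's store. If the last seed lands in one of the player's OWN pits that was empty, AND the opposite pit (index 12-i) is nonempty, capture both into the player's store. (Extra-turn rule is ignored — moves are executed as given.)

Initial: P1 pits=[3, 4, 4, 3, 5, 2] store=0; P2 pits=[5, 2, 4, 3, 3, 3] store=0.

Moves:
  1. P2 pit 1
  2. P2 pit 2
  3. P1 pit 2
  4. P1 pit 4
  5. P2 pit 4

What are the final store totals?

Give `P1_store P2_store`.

Move 1: P2 pit1 -> P1=[3,4,4,3,5,2](0) P2=[5,0,5,4,3,3](0)
Move 2: P2 pit2 -> P1=[4,4,4,3,5,2](0) P2=[5,0,0,5,4,4](1)
Move 3: P1 pit2 -> P1=[4,4,0,4,6,3](1) P2=[5,0,0,5,4,4](1)
Move 4: P1 pit4 -> P1=[4,4,0,4,0,4](2) P2=[6,1,1,6,4,4](1)
Move 5: P2 pit4 -> P1=[5,5,0,4,0,4](2) P2=[6,1,1,6,0,5](2)

Answer: 2 2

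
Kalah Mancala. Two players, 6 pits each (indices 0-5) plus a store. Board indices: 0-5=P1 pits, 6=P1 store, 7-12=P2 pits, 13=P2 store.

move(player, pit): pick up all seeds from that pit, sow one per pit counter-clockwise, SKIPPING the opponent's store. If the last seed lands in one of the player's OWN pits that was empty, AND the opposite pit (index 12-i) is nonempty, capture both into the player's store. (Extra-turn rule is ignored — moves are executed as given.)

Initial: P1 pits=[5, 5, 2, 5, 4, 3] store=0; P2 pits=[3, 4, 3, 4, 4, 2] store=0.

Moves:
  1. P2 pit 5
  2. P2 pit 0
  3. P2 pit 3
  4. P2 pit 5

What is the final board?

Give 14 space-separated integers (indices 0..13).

Answer: 7 6 2 5 4 3 0 0 5 4 0 5 0 3

Derivation:
Move 1: P2 pit5 -> P1=[6,5,2,5,4,3](0) P2=[3,4,3,4,4,0](1)
Move 2: P2 pit0 -> P1=[6,5,2,5,4,3](0) P2=[0,5,4,5,4,0](1)
Move 3: P2 pit3 -> P1=[7,6,2,5,4,3](0) P2=[0,5,4,0,5,1](2)
Move 4: P2 pit5 -> P1=[7,6,2,5,4,3](0) P2=[0,5,4,0,5,0](3)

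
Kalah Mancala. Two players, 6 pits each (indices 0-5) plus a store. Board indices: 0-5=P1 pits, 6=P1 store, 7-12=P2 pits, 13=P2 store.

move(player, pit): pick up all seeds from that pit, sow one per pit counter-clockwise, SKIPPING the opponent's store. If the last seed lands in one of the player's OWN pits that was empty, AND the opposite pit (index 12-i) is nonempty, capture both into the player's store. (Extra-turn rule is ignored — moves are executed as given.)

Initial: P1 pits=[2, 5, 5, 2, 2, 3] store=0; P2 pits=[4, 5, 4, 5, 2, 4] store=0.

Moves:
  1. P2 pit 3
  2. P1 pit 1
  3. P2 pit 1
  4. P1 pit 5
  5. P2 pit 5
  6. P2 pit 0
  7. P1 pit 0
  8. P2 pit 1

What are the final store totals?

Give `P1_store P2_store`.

Move 1: P2 pit3 -> P1=[3,6,5,2,2,3](0) P2=[4,5,4,0,3,5](1)
Move 2: P1 pit1 -> P1=[3,0,6,3,3,4](1) P2=[5,5,4,0,3,5](1)
Move 3: P2 pit1 -> P1=[3,0,6,3,3,4](1) P2=[5,0,5,1,4,6](2)
Move 4: P1 pit5 -> P1=[3,0,6,3,3,0](2) P2=[6,1,6,1,4,6](2)
Move 5: P2 pit5 -> P1=[4,1,7,4,4,0](2) P2=[6,1,6,1,4,0](3)
Move 6: P2 pit0 -> P1=[4,1,7,4,4,0](2) P2=[0,2,7,2,5,1](4)
Move 7: P1 pit0 -> P1=[0,2,8,5,5,0](2) P2=[0,2,7,2,5,1](4)
Move 8: P2 pit1 -> P1=[0,2,8,5,5,0](2) P2=[0,0,8,3,5,1](4)

Answer: 2 4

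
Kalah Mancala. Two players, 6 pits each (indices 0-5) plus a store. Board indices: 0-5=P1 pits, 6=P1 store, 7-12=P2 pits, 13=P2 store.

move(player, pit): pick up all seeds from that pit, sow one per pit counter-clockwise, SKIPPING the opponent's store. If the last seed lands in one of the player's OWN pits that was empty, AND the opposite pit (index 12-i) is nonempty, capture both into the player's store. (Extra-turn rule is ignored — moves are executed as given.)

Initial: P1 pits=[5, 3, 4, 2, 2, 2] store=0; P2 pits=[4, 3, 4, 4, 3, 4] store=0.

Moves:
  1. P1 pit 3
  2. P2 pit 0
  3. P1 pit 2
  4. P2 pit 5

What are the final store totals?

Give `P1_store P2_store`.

Answer: 1 1

Derivation:
Move 1: P1 pit3 -> P1=[5,3,4,0,3,3](0) P2=[4,3,4,4,3,4](0)
Move 2: P2 pit0 -> P1=[5,3,4,0,3,3](0) P2=[0,4,5,5,4,4](0)
Move 3: P1 pit2 -> P1=[5,3,0,1,4,4](1) P2=[0,4,5,5,4,4](0)
Move 4: P2 pit5 -> P1=[6,4,1,1,4,4](1) P2=[0,4,5,5,4,0](1)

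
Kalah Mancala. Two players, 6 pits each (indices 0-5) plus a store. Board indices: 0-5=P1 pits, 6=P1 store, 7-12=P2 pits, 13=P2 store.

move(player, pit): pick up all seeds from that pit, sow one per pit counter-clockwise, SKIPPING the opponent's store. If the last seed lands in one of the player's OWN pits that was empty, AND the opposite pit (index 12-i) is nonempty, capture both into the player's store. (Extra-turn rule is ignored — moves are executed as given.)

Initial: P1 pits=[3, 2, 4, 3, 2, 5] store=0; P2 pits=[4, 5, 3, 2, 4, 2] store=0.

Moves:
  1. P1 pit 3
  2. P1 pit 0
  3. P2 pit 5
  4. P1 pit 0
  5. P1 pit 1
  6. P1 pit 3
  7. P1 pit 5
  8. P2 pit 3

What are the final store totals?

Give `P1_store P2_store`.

Move 1: P1 pit3 -> P1=[3,2,4,0,3,6](1) P2=[4,5,3,2,4,2](0)
Move 2: P1 pit0 -> P1=[0,3,5,0,3,6](5) P2=[4,5,0,2,4,2](0)
Move 3: P2 pit5 -> P1=[1,3,5,0,3,6](5) P2=[4,5,0,2,4,0](1)
Move 4: P1 pit0 -> P1=[0,4,5,0,3,6](5) P2=[4,5,0,2,4,0](1)
Move 5: P1 pit1 -> P1=[0,0,6,1,4,7](5) P2=[4,5,0,2,4,0](1)
Move 6: P1 pit3 -> P1=[0,0,6,0,5,7](5) P2=[4,5,0,2,4,0](1)
Move 7: P1 pit5 -> P1=[0,0,6,0,5,0](6) P2=[5,6,1,3,5,1](1)
Move 8: P2 pit3 -> P1=[0,0,6,0,5,0](6) P2=[5,6,1,0,6,2](2)

Answer: 6 2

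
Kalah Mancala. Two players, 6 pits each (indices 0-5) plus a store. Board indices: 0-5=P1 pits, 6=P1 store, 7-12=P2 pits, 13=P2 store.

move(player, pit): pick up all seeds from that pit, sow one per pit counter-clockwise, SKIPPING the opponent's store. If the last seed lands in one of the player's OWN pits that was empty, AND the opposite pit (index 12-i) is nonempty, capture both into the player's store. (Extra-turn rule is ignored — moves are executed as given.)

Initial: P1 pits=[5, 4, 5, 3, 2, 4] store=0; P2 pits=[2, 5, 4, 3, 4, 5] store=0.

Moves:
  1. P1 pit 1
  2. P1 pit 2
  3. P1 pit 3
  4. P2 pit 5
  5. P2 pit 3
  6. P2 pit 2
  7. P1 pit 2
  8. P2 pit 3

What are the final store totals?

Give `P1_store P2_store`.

Answer: 2 3

Derivation:
Move 1: P1 pit1 -> P1=[5,0,6,4,3,5](0) P2=[2,5,4,3,4,5](0)
Move 2: P1 pit2 -> P1=[5,0,0,5,4,6](1) P2=[3,6,4,3,4,5](0)
Move 3: P1 pit3 -> P1=[5,0,0,0,5,7](2) P2=[4,7,4,3,4,5](0)
Move 4: P2 pit5 -> P1=[6,1,1,1,5,7](2) P2=[4,7,4,3,4,0](1)
Move 5: P2 pit3 -> P1=[6,1,1,1,5,7](2) P2=[4,7,4,0,5,1](2)
Move 6: P2 pit2 -> P1=[6,1,1,1,5,7](2) P2=[4,7,0,1,6,2](3)
Move 7: P1 pit2 -> P1=[6,1,0,2,5,7](2) P2=[4,7,0,1,6,2](3)
Move 8: P2 pit3 -> P1=[6,1,0,2,5,7](2) P2=[4,7,0,0,7,2](3)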